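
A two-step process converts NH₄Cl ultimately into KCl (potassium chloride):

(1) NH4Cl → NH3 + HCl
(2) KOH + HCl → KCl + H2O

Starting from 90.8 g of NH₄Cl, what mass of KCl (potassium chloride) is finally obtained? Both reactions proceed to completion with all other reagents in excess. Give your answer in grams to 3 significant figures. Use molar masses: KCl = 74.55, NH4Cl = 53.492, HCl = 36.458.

n(NH4Cl) = 90.80 / 53.492 = 1.697 mol.
Step 1 gives a 1:1 ratio of NH4Cl to HCl, so n(HCl) = 1.697 mol.
In step 2 the HCl:KCl ratio is 1:1, so n(KCl) = 1.697 mol.
Mass of KCl = 1.697 × 74.55 = 126.5 g.

127 g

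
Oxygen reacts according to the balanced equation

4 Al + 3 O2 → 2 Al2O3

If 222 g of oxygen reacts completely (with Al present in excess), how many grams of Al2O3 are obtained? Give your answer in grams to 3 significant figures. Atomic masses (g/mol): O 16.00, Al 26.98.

472 g

M(O2) = 2(16.00) = 32.00 g/mol.
M(Al2O3) = 2(26.98) + 3(16.00) = 101.96 g/mol.
n(O2) = 222.0 g / 32.00 g/mol = 6.938 mol.
From the equation the O2:Al2O3 mole ratio is 3:2, so n(Al2O3) = 6.938 × 2/3 = 4.625 mol.
Mass of Al2O3 = 4.625 mol × 101.96 g/mol = 471.6 g.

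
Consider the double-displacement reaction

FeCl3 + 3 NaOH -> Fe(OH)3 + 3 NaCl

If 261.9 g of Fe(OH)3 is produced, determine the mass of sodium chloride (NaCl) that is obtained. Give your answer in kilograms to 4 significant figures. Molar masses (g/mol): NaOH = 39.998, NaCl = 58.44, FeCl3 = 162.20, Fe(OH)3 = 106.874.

0.4296 kg

n(Fe(OH)3) = 261.90 g / 106.874 g/mol = 2.4505 mol.
From the equation the Fe(OH)3:NaCl mole ratio is 1:3, so n(NaCl) = 2.4505 × 3/1 = 7.3516 mol.
Mass of NaCl = 7.3516 mol × 58.44 g/mol = 429.63 g.
Converting to kg: 429.63 g = 0.4296 kg.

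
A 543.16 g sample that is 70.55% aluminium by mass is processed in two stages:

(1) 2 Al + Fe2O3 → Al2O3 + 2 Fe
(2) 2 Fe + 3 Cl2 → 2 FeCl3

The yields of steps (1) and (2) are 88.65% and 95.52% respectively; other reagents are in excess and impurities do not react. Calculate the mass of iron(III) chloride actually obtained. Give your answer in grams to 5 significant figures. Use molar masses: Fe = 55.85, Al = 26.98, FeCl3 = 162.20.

Pure Al = 543.16 × 0.7055 = 383.199 g.
n(Al) = 383.199 / 26.98 = 14.2031 mol.
Step 1 (Al:Fe = 2:2): theoretical n(Fe) = 14.2031 mol; at 88.65% yield, n(Fe) = 12.5910 mol.
Step 2 (Fe:FeCl3 = 2:2): theoretical n(FeCl3) = 12.5910 mol, so theoretical mass = 12.5910 × 162.20 = 2042.27 g.
At 95.52% yield, actual mass of FeCl3 = 2042.27 × 0.9552 = 1950.77 g.

1950.8 g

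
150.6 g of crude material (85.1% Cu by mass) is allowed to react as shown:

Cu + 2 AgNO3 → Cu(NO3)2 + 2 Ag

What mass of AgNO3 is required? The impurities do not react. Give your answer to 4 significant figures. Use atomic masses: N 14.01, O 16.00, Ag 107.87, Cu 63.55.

685.2 g

Mass of pure Cu = 150.6 g × 0.851 = 128.16 g.
M(Cu) = 63.55 g/mol.
M(AgNO3) = 107.87 + 14.01 + 3(16.00) = 169.88 g/mol.
n(Cu) = 128.16 g / 63.55 g/mol = 2.0167 mol.
From the equation the Cu:AgNO3 mole ratio is 1:2, so n(AgNO3) = 2.0167 × 2/1 = 4.0334 mol.
Mass of AgNO3 = 4.0334 mol × 169.88 g/mol = 685.19 g.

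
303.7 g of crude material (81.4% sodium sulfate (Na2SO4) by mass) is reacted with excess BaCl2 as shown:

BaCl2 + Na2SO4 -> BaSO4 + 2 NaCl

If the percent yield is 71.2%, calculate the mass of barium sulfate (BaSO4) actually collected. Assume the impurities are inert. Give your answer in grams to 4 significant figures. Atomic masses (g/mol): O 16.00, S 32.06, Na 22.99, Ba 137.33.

Pure Na2SO4 available = 303.7 g × 0.814 = 247.21 g.
M(Na2SO4) = 2(22.99) + 32.06 + 4(16.00) = 142.04 g/mol.
M(BaSO4) = 137.33 + 32.06 + 4(16.00) = 233.39 g/mol.
n(Na2SO4) = 247.21 g / 142.04 g/mol = 1.7404 mol.
From the equation the Na2SO4:BaSO4 mole ratio is 1:1, so n(BaSO4) = 1.7404 × 1/1 = 1.7404 mol.
Mass of BaSO4 = 1.7404 mol × 233.39 g/mol = 406.20 g.
Actual mass collected = 406.20 g × 0.712 = 289.21 g.

289.2 g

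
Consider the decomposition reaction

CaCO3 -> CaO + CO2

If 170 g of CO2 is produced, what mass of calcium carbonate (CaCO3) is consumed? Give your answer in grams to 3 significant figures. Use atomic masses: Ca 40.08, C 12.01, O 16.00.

387 g

M(CO2) = 12.01 + 2(16.00) = 44.01 g/mol.
M(CaCO3) = 40.08 + 12.01 + 3(16.00) = 100.09 g/mol.
n(CO2) = 170.0 g / 44.01 g/mol = 3.863 mol.
From the equation the CO2:CaCO3 mole ratio is 1:1, so n(CaCO3) = 3.863 × 1/1 = 3.863 mol.
Mass of CaCO3 = 3.863 mol × 100.09 g/mol = 386.6 g.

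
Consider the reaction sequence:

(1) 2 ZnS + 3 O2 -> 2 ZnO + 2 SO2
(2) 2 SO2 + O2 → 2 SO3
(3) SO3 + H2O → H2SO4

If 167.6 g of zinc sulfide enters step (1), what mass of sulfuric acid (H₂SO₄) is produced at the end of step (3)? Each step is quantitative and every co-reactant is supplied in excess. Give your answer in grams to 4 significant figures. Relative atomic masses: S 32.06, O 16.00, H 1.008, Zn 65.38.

M(ZnS) = 65.38 + 32.06 = 97.44 g/mol.
M(H2SO4) = 2(1.008) + 32.06 + 4(16.00) = 98.076 g/mol.
n(ZnS) = 167.6 / 97.44 = 1.7200 mol.
Reaction (1): ZnS→SO2 ratio 2:2 ⇒ n(SO2) = 1.7200 mol.
Reaction (2): SO2→SO3 ratio 2:2 ⇒ n(SO3) = 1.7200 mol.
Reaction (3): SO3→H2SO4 ratio 1:1 ⇒ n(H2SO4) = 1.7200 mol.
Mass of H2SO4 = 1.7200 × 98.076 = 168.69 g.

168.7 g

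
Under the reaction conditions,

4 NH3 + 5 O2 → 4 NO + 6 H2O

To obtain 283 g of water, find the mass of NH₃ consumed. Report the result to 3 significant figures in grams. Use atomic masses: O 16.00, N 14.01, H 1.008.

M(H2O) = 2(1.008) + 16.00 = 18.016 g/mol.
M(NH3) = 14.01 + 3(1.008) = 17.034 g/mol.
n(H2O) = 283.0 g / 18.016 g/mol = 15.71 mol.
From the equation the H2O:NH3 mole ratio is 6:4, so n(NH3) = 15.71 × 4/6 = 10.47 mol.
Mass of NH3 = 10.47 mol × 17.034 g/mol = 178.4 g.

178 g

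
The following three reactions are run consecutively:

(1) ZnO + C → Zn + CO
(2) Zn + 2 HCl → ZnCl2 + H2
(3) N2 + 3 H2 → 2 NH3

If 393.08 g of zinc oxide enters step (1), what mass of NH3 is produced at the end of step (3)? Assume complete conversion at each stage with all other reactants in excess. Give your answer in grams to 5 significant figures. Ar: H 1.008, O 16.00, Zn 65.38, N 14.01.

54.852 g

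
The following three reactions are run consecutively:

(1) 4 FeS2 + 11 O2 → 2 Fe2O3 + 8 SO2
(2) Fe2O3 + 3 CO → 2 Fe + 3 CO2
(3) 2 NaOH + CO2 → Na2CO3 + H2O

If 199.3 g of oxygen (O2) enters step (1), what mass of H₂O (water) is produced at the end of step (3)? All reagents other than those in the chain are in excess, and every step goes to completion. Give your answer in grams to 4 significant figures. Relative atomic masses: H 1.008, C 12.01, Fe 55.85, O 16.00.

61.20 g

M(O2) = 2(16.00) = 32.00 g/mol.
M(H2O) = 2(1.008) + 16.00 = 18.016 g/mol.
n(O2) = 199.3 / 32.00 = 6.2281 mol.
Reaction (1): O2→Fe2O3 ratio 11:2 ⇒ n(Fe2O3) = 1.1324 mol.
Reaction (2): Fe2O3→CO2 ratio 1:3 ⇒ n(CO2) = 3.3972 mol.
Reaction (3): CO2→H2O ratio 1:1 ⇒ n(H2O) = 3.3972 mol.
Mass of H2O = 3.3972 × 18.016 = 61.203 g.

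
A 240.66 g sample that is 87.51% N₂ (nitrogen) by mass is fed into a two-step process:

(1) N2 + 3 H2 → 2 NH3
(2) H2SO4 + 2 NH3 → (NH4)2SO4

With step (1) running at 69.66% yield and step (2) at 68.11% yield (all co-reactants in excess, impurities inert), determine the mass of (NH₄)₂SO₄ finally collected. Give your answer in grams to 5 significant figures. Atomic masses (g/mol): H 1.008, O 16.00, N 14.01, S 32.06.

Pure N2 = 240.66 × 0.8751 = 210.602 g.
M(N2) = 2(14.01) = 28.02 g/mol.
M((NH4)2SO4) = 2(14.01) + 8(1.008) + 32.06 + 4(16.00) = 132.144 g/mol.
n(N2) = 210.602 / 28.02 = 7.51612 mol.
Step 1 (N2:NH3 = 1:2): theoretical n(NH3) = 15.0322 mol; at 69.66% yield, n(NH3) = 10.4715 mol.
Step 2 (NH3:(NH4)2SO4 = 2:1): theoretical n((NH4)2SO4) = 5.23573 mol, so theoretical mass = 5.23573 × 132.144 = 691.870 g.
At 68.11% yield, actual mass of (NH4)2SO4 = 691.870 × 0.6811 = 471.233 g.

471.23 g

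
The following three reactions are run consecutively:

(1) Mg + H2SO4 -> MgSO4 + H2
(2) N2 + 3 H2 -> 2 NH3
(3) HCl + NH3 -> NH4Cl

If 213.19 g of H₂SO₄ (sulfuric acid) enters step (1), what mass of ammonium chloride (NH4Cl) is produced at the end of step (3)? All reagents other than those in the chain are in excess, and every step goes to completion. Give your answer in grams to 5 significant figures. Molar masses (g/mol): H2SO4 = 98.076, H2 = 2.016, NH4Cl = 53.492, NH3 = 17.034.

77.518 g

n(H2SO4) = 213.19 / 98.076 = 2.17372 mol.
Reaction (1): H2SO4→H2 ratio 1:1 ⇒ n(H2) = 2.17372 mol.
Reaction (2): H2→NH3 ratio 3:2 ⇒ n(NH3) = 1.44915 mol.
Reaction (3): NH3→NH4Cl ratio 1:1 ⇒ n(NH4Cl) = 1.44915 mol.
Mass of NH4Cl = 1.44915 × 53.492 = 77.5178 g.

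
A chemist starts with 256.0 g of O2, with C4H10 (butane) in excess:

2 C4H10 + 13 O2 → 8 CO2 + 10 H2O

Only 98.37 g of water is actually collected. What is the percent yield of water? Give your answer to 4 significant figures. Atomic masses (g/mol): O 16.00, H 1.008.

88.73 %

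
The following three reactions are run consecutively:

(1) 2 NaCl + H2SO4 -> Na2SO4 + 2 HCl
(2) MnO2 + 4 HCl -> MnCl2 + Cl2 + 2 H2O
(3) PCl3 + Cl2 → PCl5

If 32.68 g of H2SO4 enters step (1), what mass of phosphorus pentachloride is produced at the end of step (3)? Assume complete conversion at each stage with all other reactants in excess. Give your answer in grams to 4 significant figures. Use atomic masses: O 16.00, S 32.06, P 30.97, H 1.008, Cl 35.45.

34.69 g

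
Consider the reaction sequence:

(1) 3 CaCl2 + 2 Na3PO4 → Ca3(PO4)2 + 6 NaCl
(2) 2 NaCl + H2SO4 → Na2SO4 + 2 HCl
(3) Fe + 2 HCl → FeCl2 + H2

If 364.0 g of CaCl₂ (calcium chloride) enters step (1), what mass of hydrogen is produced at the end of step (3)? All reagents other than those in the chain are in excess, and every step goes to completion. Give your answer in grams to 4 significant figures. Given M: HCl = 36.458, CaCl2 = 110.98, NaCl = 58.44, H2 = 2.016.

n(CaCl2) = 364.0 / 110.98 = 3.2799 mol.
Reaction (1): CaCl2→NaCl ratio 3:6 ⇒ n(NaCl) = 6.5597 mol.
Reaction (2): NaCl→HCl ratio 2:2 ⇒ n(HCl) = 6.5597 mol.
Reaction (3): HCl→H2 ratio 2:1 ⇒ n(H2) = 3.2799 mol.
Mass of H2 = 3.2799 × 2.016 = 6.6122 g.

6.612 g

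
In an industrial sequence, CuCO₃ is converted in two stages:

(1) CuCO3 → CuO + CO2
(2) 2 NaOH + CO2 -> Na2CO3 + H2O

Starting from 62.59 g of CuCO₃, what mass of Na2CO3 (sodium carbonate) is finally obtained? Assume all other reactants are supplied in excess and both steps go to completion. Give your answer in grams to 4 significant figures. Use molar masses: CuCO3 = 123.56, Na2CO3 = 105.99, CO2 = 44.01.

53.69 g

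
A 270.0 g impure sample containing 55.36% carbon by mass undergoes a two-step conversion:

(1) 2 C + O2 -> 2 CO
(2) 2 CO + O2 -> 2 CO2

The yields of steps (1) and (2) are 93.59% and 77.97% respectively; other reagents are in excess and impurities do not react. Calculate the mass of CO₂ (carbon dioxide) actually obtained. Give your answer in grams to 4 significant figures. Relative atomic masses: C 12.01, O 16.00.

399.7 g

Pure C = 270.0 × 0.5536 = 149.47 g.
M(C) = 12.01 g/mol.
M(CO2) = 12.01 + 2(16.00) = 44.01 g/mol.
n(C) = 149.47 / 12.01 = 12.446 mol.
Step 1 (C:CO = 2:2): theoretical n(CO) = 12.446 mol; at 93.59% yield, n(CO) = 11.648 mol.
Step 2 (CO:CO2 = 2:2): theoretical n(CO2) = 11.648 mol, so theoretical mass = 11.648 × 44.01 = 512.62 g.
At 77.97% yield, actual mass of CO2 = 512.62 × 0.7797 = 399.69 g.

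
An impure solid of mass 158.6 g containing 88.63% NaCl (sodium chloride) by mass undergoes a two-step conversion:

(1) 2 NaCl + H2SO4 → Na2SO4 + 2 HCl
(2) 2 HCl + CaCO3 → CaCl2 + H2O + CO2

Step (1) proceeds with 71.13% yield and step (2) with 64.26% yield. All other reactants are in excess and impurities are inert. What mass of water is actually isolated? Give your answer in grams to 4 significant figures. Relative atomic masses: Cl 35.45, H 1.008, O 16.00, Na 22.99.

9.904 g

Pure NaCl = 158.6 × 0.8863 = 140.57 g.
M(NaCl) = 22.99 + 35.45 = 58.44 g/mol.
M(H2O) = 2(1.008) + 16.00 = 18.016 g/mol.
n(NaCl) = 140.57 / 58.44 = 2.4053 mol.
Step 1 (NaCl:HCl = 2:2): theoretical n(HCl) = 2.4053 mol; at 71.13% yield, n(HCl) = 1.7109 mol.
Step 2 (HCl:H2O = 2:1): theoretical n(H2O) = 0.85545 mol, so theoretical mass = 0.85545 × 18.016 = 15.412 g.
At 64.26% yield, actual mass of H2O = 15.412 × 0.6426 = 9.9037 g.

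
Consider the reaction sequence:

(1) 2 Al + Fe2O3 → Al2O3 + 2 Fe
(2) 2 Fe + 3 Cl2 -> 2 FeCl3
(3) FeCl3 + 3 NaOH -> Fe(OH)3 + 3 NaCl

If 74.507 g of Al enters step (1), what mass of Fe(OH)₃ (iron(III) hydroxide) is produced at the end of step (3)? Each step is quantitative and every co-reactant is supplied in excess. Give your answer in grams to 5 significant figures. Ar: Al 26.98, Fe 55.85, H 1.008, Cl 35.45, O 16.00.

295.14 g

M(Al) = 26.98 g/mol.
M(Fe(OH)3) = 55.85 + 3(16.00) + 3(1.008) = 106.874 g/mol.
n(Al) = 74.507 / 26.98 = 2.76156 mol.
Reaction (1): Al→Fe ratio 2:2 ⇒ n(Fe) = 2.76156 mol.
Reaction (2): Fe→FeCl3 ratio 2:2 ⇒ n(FeCl3) = 2.76156 mol.
Reaction (3): FeCl3→Fe(OH)3 ratio 1:1 ⇒ n(Fe(OH)3) = 2.76156 mol.
Mass of Fe(OH)3 = 2.76156 × 106.874 = 295.139 g.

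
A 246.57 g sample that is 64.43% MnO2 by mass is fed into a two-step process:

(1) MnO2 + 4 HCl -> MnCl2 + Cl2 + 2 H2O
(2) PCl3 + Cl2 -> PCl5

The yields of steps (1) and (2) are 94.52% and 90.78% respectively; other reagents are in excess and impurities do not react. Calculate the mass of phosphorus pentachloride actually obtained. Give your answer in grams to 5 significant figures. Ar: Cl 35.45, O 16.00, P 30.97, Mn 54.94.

326.47 g

Pure MnO2 = 246.57 × 0.6443 = 158.865 g.
M(MnO2) = 54.94 + 2(16.00) = 86.94 g/mol.
M(PCl5) = 30.97 + 5(35.45) = 208.22 g/mol.
n(MnO2) = 158.865 / 86.94 = 1.82730 mol.
Step 1 (MnO2:Cl2 = 1:1): theoretical n(Cl2) = 1.82730 mol; at 94.52% yield, n(Cl2) = 1.72716 mol.
Step 2 (Cl2:PCl5 = 1:1): theoretical n(PCl5) = 1.72716 mol, so theoretical mass = 1.72716 × 208.22 = 359.629 g.
At 90.78% yield, actual mass of PCl5 = 359.629 × 0.9078 = 326.471 g.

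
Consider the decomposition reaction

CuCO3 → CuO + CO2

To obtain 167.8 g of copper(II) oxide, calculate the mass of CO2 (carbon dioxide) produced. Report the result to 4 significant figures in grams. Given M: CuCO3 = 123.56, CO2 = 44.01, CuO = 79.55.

n(CuO) = 167.80 g / 79.55 g/mol = 2.1094 mol.
From the equation the CuO:CO2 mole ratio is 1:1, so n(CO2) = 2.1094 × 1/1 = 2.1094 mol.
Mass of CO2 = 2.1094 mol × 44.01 g/mol = 92.833 g.

92.83 g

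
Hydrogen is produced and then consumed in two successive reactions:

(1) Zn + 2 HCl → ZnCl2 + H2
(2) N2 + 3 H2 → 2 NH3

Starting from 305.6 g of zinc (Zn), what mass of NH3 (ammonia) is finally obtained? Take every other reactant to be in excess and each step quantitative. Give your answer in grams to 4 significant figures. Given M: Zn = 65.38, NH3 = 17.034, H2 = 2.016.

53.08 g

n(Zn) = 305.60 / 65.38 = 4.6742 mol.
Step 1 gives a 1:1 ratio of Zn to H2, so n(H2) = 4.6742 mol.
In step 2 the H2:NH3 ratio is 3:2, so n(NH3) = 3.1161 mol.
Mass of NH3 = 3.1161 × 17.034 = 53.080 g.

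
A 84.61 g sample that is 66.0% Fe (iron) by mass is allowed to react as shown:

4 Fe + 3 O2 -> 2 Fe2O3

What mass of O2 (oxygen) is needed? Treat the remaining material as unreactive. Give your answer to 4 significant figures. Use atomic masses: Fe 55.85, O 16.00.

24.00 g

Mass of pure Fe = 84.61 g × 0.660 = 55.843 g.
M(Fe) = 55.85 g/mol.
M(O2) = 2(16.00) = 32.00 g/mol.
n(Fe) = 55.843 g / 55.85 g/mol = 0.99987 mol.
From the equation the Fe:O2 mole ratio is 4:3, so n(O2) = 0.99987 × 3/4 = 0.74990 mol.
Mass of O2 = 0.74990 mol × 32.00 g/mol = 23.997 g.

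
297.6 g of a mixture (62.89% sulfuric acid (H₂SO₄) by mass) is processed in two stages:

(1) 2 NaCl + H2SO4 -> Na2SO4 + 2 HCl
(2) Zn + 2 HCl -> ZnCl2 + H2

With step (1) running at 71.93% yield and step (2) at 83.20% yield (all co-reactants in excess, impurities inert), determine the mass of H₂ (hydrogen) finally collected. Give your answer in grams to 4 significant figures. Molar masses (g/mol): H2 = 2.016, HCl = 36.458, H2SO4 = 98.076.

2.302 g

Pure H2SO4 = 297.6 × 0.6289 = 187.16 g.
n(H2SO4) = 187.16 / 98.076 = 1.9083 mol.
Step 1 (H2SO4:HCl = 1:2): theoretical n(HCl) = 3.8166 mol; at 71.93% yield, n(HCl) = 2.7453 mol.
Step 2 (HCl:H2 = 2:1): theoretical n(H2) = 1.3727 mol, so theoretical mass = 1.3727 × 2.016 = 2.7673 g.
At 83.20% yield, actual mass of H2 = 2.7673 × 0.8320 = 2.3024 g.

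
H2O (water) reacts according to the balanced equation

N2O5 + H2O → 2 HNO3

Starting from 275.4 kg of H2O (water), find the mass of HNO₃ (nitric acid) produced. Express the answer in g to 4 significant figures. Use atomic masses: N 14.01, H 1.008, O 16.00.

1927000 g

M(H2O) = 2(1.008) + 16.00 = 18.016 g/mol.
M(HNO3) = 1.008 + 14.01 + 3(16.00) = 63.018 g/mol.
Convert: 275.4 kg = 275400 g.
n(H2O) = 275400 g / 18.016 g/mol = 15286 mol.
From the equation the H2O:HNO3 mole ratio is 1:2, so n(HNO3) = 15286 × 2/1 = 30573 mol.
Mass of HNO3 = 30573 mol × 63.018 g/mol = 1.9266 × 10^6 g.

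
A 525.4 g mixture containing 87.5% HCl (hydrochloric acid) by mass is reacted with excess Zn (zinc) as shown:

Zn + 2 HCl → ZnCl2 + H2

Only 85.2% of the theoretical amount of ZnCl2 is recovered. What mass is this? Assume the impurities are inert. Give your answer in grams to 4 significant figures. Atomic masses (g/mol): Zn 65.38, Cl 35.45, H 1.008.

732.1 g

Pure HCl available = 525.4 g × 0.875 = 459.73 g.
M(HCl) = 1.008 + 35.45 = 36.458 g/mol.
M(ZnCl2) = 65.38 + 2(35.45) = 136.28 g/mol.
n(HCl) = 459.73 g / 36.458 g/mol = 12.610 mol.
From the equation the HCl:ZnCl2 mole ratio is 2:1, so n(ZnCl2) = 12.610 × 1/2 = 6.3049 mol.
Mass of ZnCl2 = 6.3049 mol × 136.28 g/mol = 859.23 g.
Actual mass collected = 859.23 g × 0.852 = 732.06 g.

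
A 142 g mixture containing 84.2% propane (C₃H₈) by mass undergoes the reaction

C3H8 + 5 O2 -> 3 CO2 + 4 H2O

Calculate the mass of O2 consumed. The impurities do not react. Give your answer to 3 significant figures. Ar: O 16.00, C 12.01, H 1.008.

434 g

Mass of pure C3H8 = 142 g × 0.842 = 119.6 g.
M(C3H8) = 3(12.01) + 8(1.008) = 44.094 g/mol.
M(O2) = 2(16.00) = 32.00 g/mol.
n(C3H8) = 119.6 g / 44.094 g/mol = 2.712 mol.
From the equation the C3H8:O2 mole ratio is 1:5, so n(O2) = 2.712 × 5/1 = 13.56 mol.
Mass of O2 = 13.56 mol × 32.00 g/mol = 433.9 g.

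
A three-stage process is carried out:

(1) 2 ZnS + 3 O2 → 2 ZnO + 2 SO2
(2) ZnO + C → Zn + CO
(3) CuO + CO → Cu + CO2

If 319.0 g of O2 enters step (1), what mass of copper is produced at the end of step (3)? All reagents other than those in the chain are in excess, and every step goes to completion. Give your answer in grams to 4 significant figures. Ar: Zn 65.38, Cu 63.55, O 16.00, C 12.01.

422.3 g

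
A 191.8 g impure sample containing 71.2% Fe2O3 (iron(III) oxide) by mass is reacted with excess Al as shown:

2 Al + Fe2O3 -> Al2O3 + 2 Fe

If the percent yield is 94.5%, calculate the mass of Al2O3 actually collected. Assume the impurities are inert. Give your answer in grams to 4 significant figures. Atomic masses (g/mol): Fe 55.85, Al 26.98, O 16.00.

Pure Fe2O3 available = 191.8 g × 0.712 = 136.56 g.
M(Fe2O3) = 2(55.85) + 3(16.00) = 159.70 g/mol.
M(Al2O3) = 2(26.98) + 3(16.00) = 101.96 g/mol.
n(Fe2O3) = 136.56 g / 159.70 g/mol = 0.85511 mol.
From the equation the Fe2O3:Al2O3 mole ratio is 1:1, so n(Al2O3) = 0.85511 × 1/1 = 0.85511 mol.
Mass of Al2O3 = 0.85511 mol × 101.96 g/mol = 87.187 g.
Actual mass collected = 87.187 g × 0.945 = 82.392 g.

82.39 g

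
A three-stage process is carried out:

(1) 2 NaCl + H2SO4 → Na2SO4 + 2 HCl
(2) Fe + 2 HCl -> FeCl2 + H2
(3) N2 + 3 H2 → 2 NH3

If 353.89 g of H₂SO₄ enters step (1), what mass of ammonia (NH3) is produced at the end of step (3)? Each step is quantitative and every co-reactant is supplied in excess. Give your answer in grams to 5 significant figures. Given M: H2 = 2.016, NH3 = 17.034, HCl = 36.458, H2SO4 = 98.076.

n(H2SO4) = 353.89 / 98.076 = 3.60832 mol.
Reaction (1): H2SO4→HCl ratio 1:2 ⇒ n(HCl) = 7.21665 mol.
Reaction (2): HCl→H2 ratio 2:1 ⇒ n(H2) = 3.60832 mol.
Reaction (3): H2→NH3 ratio 3:2 ⇒ n(NH3) = 2.40555 mol.
Mass of NH3 = 2.40555 × 17.034 = 40.9761 g.

40.976 g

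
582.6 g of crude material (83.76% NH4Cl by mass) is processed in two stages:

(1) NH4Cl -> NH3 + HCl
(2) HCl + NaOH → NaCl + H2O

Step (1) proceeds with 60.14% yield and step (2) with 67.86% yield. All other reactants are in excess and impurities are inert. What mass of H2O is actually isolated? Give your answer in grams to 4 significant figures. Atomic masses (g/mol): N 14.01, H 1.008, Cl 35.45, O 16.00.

67.07 g

Pure NH4Cl = 582.6 × 0.8376 = 487.99 g.
M(NH4Cl) = 14.01 + 4(1.008) + 35.45 = 53.492 g/mol.
M(H2O) = 2(1.008) + 16.00 = 18.016 g/mol.
n(NH4Cl) = 487.99 / 53.492 = 9.1226 mol.
Step 1 (NH4Cl:HCl = 1:1): theoretical n(HCl) = 9.1226 mol; at 60.14% yield, n(HCl) = 5.4863 mol.
Step 2 (HCl:H2O = 1:1): theoretical n(H2O) = 5.4863 mol, so theoretical mass = 5.4863 × 18.016 = 98.842 g.
At 67.86% yield, actual mass of H2O = 98.842 × 0.6786 = 67.074 g.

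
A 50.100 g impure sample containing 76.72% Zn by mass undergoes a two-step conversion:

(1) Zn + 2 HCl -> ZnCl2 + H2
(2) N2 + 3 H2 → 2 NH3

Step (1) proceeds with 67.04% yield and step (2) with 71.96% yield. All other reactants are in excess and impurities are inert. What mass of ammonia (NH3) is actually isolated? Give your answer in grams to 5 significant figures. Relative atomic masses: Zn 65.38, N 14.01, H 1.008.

3.2207 g

Pure Zn = 50.100 × 0.7672 = 38.4367 g.
M(Zn) = 65.38 g/mol.
M(NH3) = 14.01 + 3(1.008) = 17.034 g/mol.
n(Zn) = 38.4367 / 65.38 = 0.587897 mol.
Step 1 (Zn:H2 = 1:1): theoretical n(H2) = 0.587897 mol; at 67.04% yield, n(H2) = 0.394126 mol.
Step 2 (H2:NH3 = 3:2): theoretical n(NH3) = 0.262751 mol, so theoretical mass = 0.262751 × 17.034 = 4.47570 g.
At 71.96% yield, actual mass of NH3 = 4.47570 × 0.7196 = 3.22071 g.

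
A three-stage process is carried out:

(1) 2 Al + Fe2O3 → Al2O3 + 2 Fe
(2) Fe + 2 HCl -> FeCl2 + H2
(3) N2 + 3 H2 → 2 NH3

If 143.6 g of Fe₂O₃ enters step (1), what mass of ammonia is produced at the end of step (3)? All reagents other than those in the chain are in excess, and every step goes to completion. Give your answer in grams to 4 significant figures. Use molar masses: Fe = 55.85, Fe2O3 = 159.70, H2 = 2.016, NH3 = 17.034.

n(Fe2O3) = 143.6 / 159.70 = 0.89919 mol.
Reaction (1): Fe2O3→Fe ratio 1:2 ⇒ n(Fe) = 1.7984 mol.
Reaction (2): Fe→H2 ratio 1:1 ⇒ n(H2) = 1.7984 mol.
Reaction (3): H2→NH3 ratio 3:2 ⇒ n(NH3) = 1.1989 mol.
Mass of NH3 = 1.1989 × 17.034 = 20.422 g.

20.42 g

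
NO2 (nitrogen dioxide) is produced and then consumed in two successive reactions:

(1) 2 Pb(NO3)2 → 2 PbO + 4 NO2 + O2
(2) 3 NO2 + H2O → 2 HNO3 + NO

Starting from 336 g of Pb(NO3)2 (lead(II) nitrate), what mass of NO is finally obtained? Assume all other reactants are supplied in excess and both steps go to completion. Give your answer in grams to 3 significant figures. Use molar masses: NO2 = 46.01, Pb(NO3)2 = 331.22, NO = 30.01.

n(Pb(NO3)2) = 336.0 / 331.22 = 1.014 mol.
Step 1 gives a 2:4 ratio of Pb(NO3)2 to NO2, so n(NO2) = 2.029 mol.
In step 2 the NO2:NO ratio is 3:1, so n(NO) = 0.6763 mol.
Mass of NO = 0.6763 × 30.01 = 20.30 g.

20.3 g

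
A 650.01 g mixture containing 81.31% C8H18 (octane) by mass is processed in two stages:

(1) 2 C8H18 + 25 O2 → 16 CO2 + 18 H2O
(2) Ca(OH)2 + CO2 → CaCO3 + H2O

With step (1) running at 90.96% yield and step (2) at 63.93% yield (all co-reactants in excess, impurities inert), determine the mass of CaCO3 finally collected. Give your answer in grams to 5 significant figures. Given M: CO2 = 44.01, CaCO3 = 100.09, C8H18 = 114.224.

Pure C8H18 = 650.01 × 0.8131 = 528.523 g.
n(C8H18) = 528.523 / 114.224 = 4.62708 mol.
Step 1 (C8H18:CO2 = 2:16): theoretical n(CO2) = 37.0166 mol; at 90.96% yield, n(CO2) = 33.6703 mol.
Step 2 (CO2:CaCO3 = 1:1): theoretical n(CaCO3) = 33.6703 mol, so theoretical mass = 33.6703 × 100.09 = 3370.06 g.
At 63.93% yield, actual mass of CaCO3 = 3370.06 × 0.6393 = 2154.48 g.

2154.5 g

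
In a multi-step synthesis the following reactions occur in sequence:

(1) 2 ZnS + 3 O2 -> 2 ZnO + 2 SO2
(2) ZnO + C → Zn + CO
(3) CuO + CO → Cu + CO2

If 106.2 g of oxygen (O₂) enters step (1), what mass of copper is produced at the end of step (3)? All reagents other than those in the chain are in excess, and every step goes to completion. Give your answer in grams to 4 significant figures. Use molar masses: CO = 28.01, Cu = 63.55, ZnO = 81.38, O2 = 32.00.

n(O2) = 106.2 / 32.00 = 3.3188 mol.
Reaction (1): O2→ZnO ratio 3:2 ⇒ n(ZnO) = 2.2125 mol.
Reaction (2): ZnO→CO ratio 1:1 ⇒ n(CO) = 2.2125 mol.
Reaction (3): CO→Cu ratio 1:1 ⇒ n(Cu) = 2.2125 mol.
Mass of Cu = 2.2125 × 63.55 = 140.60 g.

140.6 g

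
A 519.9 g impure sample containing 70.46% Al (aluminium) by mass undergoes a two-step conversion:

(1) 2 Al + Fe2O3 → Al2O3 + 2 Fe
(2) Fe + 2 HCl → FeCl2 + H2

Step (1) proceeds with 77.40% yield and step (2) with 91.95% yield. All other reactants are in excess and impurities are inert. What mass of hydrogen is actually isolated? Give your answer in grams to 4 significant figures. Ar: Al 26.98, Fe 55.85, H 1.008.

Pure Al = 519.9 × 0.7046 = 366.32 g.
M(Al) = 26.98 g/mol.
M(H2) = 2(1.008) = 2.016 g/mol.
n(Al) = 366.32 / 26.98 = 13.578 mol.
Step 1 (Al:Fe = 2:2): theoretical n(Fe) = 13.578 mol; at 77.40% yield, n(Fe) = 10.509 mol.
Step 2 (Fe:H2 = 1:1): theoretical n(H2) = 10.509 mol, so theoretical mass = 10.509 × 2.016 = 21.186 g.
At 91.95% yield, actual mass of H2 = 21.186 × 0.9195 = 19.481 g.

19.48 g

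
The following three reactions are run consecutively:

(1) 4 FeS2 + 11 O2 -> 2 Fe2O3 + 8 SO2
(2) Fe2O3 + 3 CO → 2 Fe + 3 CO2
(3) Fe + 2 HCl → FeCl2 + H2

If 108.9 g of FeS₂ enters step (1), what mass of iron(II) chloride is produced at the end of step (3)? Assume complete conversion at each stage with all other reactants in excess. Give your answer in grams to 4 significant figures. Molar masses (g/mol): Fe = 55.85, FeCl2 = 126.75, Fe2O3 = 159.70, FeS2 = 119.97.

n(FeS2) = 108.9 / 119.97 = 0.90773 mol.
Reaction (1): FeS2→Fe2O3 ratio 4:2 ⇒ n(Fe2O3) = 0.45386 mol.
Reaction (2): Fe2O3→Fe ratio 1:2 ⇒ n(Fe) = 0.90773 mol.
Reaction (3): Fe→FeCl2 ratio 1:1 ⇒ n(FeCl2) = 0.90773 mol.
Mass of FeCl2 = 0.90773 × 126.75 = 115.05 g.

115.1 g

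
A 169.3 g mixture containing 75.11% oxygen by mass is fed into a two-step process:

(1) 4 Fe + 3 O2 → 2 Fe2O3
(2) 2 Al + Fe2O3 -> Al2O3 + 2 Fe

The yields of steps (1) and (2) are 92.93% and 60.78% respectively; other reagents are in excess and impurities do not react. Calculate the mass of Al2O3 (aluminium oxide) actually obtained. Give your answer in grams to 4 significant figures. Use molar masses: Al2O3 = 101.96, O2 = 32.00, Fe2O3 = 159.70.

Pure O2 = 169.3 × 0.7511 = 127.16 g.
n(O2) = 127.16 / 32.00 = 3.9738 mol.
Step 1 (O2:Fe2O3 = 3:2): theoretical n(Fe2O3) = 2.6492 mol; at 92.93% yield, n(Fe2O3) = 2.4619 mol.
Step 2 (Fe2O3:Al2O3 = 1:1): theoretical n(Al2O3) = 2.4619 mol, so theoretical mass = 2.4619 × 101.96 = 251.01 g.
At 60.78% yield, actual mass of Al2O3 = 251.01 × 0.6078 = 152.57 g.

152.6 g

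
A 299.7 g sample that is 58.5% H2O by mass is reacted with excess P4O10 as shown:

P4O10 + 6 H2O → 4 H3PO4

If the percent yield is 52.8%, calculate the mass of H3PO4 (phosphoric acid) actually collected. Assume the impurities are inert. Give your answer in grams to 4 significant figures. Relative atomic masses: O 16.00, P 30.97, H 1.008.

335.7 g

Pure H2O available = 299.7 g × 0.585 = 175.32 g.
M(H2O) = 2(1.008) + 16.00 = 18.016 g/mol.
M(H3PO4) = 3(1.008) + 30.97 + 4(16.00) = 97.994 g/mol.
n(H2O) = 175.32 g / 18.016 g/mol = 9.7316 mol.
From the equation the H2O:H3PO4 mole ratio is 6:4, so n(H3PO4) = 9.7316 × 4/6 = 6.4877 mol.
Mass of H3PO4 = 6.4877 mol × 97.994 g/mol = 635.76 g.
Actual mass collected = 635.76 g × 0.528 = 335.68 g.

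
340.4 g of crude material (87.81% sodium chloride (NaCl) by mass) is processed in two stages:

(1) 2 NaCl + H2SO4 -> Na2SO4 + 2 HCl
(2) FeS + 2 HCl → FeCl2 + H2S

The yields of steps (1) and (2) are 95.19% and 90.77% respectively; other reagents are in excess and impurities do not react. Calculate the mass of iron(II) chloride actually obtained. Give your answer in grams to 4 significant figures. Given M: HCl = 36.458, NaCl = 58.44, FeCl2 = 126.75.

Pure NaCl = 340.4 × 0.8781 = 298.91 g.
n(NaCl) = 298.91 / 58.44 = 5.1147 mol.
Step 1 (NaCl:HCl = 2:2): theoretical n(HCl) = 5.1147 mol; at 95.19% yield, n(HCl) = 4.8687 mol.
Step 2 (HCl:FeCl2 = 2:1): theoretical n(FeCl2) = 2.4344 mol, so theoretical mass = 2.4344 × 126.75 = 308.56 g.
At 90.77% yield, actual mass of FeCl2 = 308.56 × 0.9077 = 280.08 g.

280.1 g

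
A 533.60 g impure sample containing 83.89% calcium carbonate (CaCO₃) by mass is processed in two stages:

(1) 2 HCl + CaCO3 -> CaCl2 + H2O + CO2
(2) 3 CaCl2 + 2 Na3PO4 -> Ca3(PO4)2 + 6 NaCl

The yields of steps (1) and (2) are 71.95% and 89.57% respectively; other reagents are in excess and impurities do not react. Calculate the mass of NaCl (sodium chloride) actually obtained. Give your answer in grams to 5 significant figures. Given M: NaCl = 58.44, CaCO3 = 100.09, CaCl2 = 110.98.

336.88 g

Pure CaCO3 = 533.60 × 0.8389 = 447.637 g.
n(CaCO3) = 447.637 / 100.09 = 4.47235 mol.
Step 1 (CaCO3:CaCl2 = 1:1): theoretical n(CaCl2) = 4.47235 mol; at 71.95% yield, n(CaCl2) = 3.21785 mol.
Step 2 (CaCl2:NaCl = 3:6): theoretical n(NaCl) = 6.43570 mol, so theoretical mass = 6.43570 × 58.44 = 376.103 g.
At 89.57% yield, actual mass of NaCl = 376.103 × 0.8957 = 336.875 g.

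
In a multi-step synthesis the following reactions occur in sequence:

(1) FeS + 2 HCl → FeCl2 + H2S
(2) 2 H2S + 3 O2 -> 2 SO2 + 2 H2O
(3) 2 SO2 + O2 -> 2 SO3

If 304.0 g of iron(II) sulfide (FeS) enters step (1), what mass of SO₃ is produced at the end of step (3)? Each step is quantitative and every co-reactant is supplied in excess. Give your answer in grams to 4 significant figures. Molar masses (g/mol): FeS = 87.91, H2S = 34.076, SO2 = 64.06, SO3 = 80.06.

276.9 g

n(FeS) = 304.0 / 87.91 = 3.4581 mol.
Reaction (1): FeS→H2S ratio 1:1 ⇒ n(H2S) = 3.4581 mol.
Reaction (2): H2S→SO2 ratio 2:2 ⇒ n(SO2) = 3.4581 mol.
Reaction (3): SO2→SO3 ratio 2:2 ⇒ n(SO3) = 3.4581 mol.
Mass of SO3 = 3.4581 × 80.06 = 276.85 g.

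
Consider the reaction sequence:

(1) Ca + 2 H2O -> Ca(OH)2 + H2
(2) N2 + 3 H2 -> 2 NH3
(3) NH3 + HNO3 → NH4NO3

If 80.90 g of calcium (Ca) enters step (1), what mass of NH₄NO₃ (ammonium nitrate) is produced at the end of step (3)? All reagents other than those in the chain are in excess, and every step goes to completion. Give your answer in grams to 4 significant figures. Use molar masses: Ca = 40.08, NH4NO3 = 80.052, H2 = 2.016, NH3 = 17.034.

107.7 g

n(Ca) = 80.90 / 40.08 = 2.0185 mol.
Reaction (1): Ca→H2 ratio 1:1 ⇒ n(H2) = 2.0185 mol.
Reaction (2): H2→NH3 ratio 3:2 ⇒ n(NH3) = 1.3456 mol.
Reaction (3): NH3→NH4NO3 ratio 1:1 ⇒ n(NH4NO3) = 1.3456 mol.
Mass of NH4NO3 = 1.3456 × 80.052 = 107.72 g.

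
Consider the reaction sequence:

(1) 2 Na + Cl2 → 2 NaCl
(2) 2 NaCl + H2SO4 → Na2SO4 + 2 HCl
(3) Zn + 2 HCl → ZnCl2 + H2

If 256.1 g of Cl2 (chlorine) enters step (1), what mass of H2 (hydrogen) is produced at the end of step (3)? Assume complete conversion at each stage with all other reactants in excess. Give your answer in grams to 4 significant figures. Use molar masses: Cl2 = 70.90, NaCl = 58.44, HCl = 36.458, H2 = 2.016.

7.282 g

n(Cl2) = 256.1 / 70.90 = 3.6121 mol.
Reaction (1): Cl2→NaCl ratio 1:2 ⇒ n(NaCl) = 7.2243 mol.
Reaction (2): NaCl→HCl ratio 2:2 ⇒ n(HCl) = 7.2243 mol.
Reaction (3): HCl→H2 ratio 2:1 ⇒ n(H2) = 3.6121 mol.
Mass of H2 = 3.6121 × 2.016 = 7.2821 g.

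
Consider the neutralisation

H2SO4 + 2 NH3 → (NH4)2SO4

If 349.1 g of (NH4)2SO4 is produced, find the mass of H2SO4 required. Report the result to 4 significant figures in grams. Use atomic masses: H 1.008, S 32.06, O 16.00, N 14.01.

M((NH4)2SO4) = 2(14.01) + 8(1.008) + 32.06 + 4(16.00) = 132.144 g/mol.
M(H2SO4) = 2(1.008) + 32.06 + 4(16.00) = 98.076 g/mol.
n((NH4)2SO4) = 349.10 g / 132.144 g/mol = 2.6418 mol.
From the equation the (NH4)2SO4:H2SO4 mole ratio is 1:1, so n(H2SO4) = 2.6418 × 1/1 = 2.6418 mol.
Mass of H2SO4 = 2.6418 mol × 98.076 g/mol = 259.10 g.

259.1 g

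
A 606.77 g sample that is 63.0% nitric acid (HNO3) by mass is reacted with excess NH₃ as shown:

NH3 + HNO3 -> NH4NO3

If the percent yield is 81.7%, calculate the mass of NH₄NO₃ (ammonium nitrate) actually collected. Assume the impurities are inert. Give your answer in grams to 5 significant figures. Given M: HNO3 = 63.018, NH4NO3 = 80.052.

396.73 g

Pure HNO3 available = 606.77 g × 0.630 = 382.265 g.
n(HNO3) = 382.265 g / 63.018 g/mol = 6.06597 mol.
From the equation the HNO3:NH4NO3 mole ratio is 1:1, so n(NH4NO3) = 6.06597 × 1/1 = 6.06597 mol.
Mass of NH4NO3 = 6.06597 mol × 80.052 g/mol = 485.593 g.
Actual mass collected = 485.593 g × 0.817 = 396.729 g.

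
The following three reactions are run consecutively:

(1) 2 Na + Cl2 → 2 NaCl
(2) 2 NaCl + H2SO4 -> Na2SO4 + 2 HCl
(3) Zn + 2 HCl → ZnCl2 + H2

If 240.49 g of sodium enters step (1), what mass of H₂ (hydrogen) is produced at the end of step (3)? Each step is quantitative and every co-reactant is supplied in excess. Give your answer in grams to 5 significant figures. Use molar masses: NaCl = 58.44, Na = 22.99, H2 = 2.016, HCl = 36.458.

10.544 g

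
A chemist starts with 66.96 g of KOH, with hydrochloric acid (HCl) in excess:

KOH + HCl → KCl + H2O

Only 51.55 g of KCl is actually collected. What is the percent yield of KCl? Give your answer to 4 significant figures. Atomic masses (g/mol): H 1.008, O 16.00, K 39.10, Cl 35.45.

M(KOH) = 39.10 + 16.00 + 1.008 = 56.108 g/mol.
M(KCl) = 39.10 + 35.45 = 74.55 g/mol.
n(KOH) = 66.960 g / 56.108 g/mol = 1.1934 mol.
From the equation the KOH:KCl mole ratio is 1:1, so n(KCl) = 1.1934 × 1/1 = 1.1934 mol.
Mass of KCl = 1.1934 mol × 74.55 g/mol = 88.969 g.
This is the theoretical yield. Percent yield = 51.55 g / 88.969 g × 100% = 57.942%.

57.94 %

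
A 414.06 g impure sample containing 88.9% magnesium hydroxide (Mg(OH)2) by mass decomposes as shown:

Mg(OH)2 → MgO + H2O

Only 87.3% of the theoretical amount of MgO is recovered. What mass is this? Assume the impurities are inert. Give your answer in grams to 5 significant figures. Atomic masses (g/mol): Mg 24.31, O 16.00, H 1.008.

222.09 g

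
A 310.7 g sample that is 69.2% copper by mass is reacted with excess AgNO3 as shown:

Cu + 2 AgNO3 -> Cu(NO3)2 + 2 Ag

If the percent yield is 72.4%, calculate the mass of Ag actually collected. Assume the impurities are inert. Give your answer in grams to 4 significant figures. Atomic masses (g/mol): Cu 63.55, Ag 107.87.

528.4 g

Pure Cu available = 310.7 g × 0.692 = 215.00 g.
M(Cu) = 63.55 g/mol.
M(Ag) = 107.87 g/mol.
n(Cu) = 215.00 g / 63.55 g/mol = 3.3832 mol.
From the equation the Cu:Ag mole ratio is 1:2, so n(Ag) = 3.3832 × 2/1 = 6.7665 mol.
Mass of Ag = 6.7665 mol × 107.87 g/mol = 729.90 g.
Actual mass collected = 729.90 g × 0.724 = 528.45 g.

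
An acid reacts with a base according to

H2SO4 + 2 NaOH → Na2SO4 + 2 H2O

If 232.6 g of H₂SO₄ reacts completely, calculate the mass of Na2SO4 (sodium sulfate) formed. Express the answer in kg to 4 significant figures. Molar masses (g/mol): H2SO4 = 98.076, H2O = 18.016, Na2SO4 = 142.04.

n(H2SO4) = 232.60 g / 98.076 g/mol = 2.3716 mol.
From the equation the H2SO4:Na2SO4 mole ratio is 1:1, so n(Na2SO4) = 2.3716 × 1/1 = 2.3716 mol.
Mass of Na2SO4 = 2.3716 mol × 142.04 g/mol = 336.87 g.
Converting to kg: 336.87 g = 0.3369 kg.

0.3369 kg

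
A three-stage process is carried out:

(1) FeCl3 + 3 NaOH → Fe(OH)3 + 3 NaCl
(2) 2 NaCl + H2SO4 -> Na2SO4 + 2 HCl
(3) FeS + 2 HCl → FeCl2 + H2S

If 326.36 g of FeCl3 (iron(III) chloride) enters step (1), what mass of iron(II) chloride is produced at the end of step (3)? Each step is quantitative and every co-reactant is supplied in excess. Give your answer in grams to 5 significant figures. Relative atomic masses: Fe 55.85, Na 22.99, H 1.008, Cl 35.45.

382.55 g

M(FeCl3) = 55.85 + 3(35.45) = 162.20 g/mol.
M(FeCl2) = 55.85 + 2(35.45) = 126.75 g/mol.
n(FeCl3) = 326.36 / 162.20 = 2.01208 mol.
Reaction (1): FeCl3→NaCl ratio 1:3 ⇒ n(NaCl) = 6.03625 mol.
Reaction (2): NaCl→HCl ratio 2:2 ⇒ n(HCl) = 6.03625 mol.
Reaction (3): HCl→FeCl2 ratio 2:1 ⇒ n(FeCl2) = 3.01813 mol.
Mass of FeCl2 = 3.01813 × 126.75 = 382.547 g.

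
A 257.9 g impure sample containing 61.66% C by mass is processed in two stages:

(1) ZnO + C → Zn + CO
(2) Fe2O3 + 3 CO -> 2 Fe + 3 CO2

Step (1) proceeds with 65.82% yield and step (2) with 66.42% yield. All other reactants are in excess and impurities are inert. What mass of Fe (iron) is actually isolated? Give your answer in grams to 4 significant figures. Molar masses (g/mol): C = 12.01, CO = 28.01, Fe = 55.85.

215.5 g

Pure C = 257.9 × 0.6166 = 159.02 g.
n(C) = 159.02 / 12.01 = 13.241 mol.
Step 1 (C:CO = 1:1): theoretical n(CO) = 13.241 mol; at 65.82% yield, n(CO) = 8.7150 mol.
Step 2 (CO:Fe = 3:2): theoretical n(Fe) = 5.8100 mol, so theoretical mass = 5.8100 × 55.85 = 324.49 g.
At 66.42% yield, actual mass of Fe = 324.49 × 0.6642 = 215.53 g.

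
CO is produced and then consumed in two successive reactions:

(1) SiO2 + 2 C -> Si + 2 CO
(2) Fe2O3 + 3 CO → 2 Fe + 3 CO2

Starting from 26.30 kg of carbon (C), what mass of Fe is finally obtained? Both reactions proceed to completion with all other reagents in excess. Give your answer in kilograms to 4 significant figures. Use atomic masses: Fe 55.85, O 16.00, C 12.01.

81.54 kg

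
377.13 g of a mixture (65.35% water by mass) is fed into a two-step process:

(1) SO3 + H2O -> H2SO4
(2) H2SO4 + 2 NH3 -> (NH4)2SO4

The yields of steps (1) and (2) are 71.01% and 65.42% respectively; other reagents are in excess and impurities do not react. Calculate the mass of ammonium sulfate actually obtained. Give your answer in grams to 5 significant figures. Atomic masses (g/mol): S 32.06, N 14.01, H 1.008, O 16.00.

Pure H2O = 377.13 × 0.6535 = 246.454 g.
M(H2O) = 2(1.008) + 16.00 = 18.016 g/mol.
M((NH4)2SO4) = 2(14.01) + 8(1.008) + 32.06 + 4(16.00) = 132.144 g/mol.
n(H2O) = 246.454 / 18.016 = 13.6798 mol.
Step 1 (H2O:H2SO4 = 1:1): theoretical n(H2SO4) = 13.6798 mol; at 71.01% yield, n(H2SO4) = 9.71399 mol.
Step 2 (H2SO4:(NH4)2SO4 = 1:1): theoretical n((NH4)2SO4) = 9.71399 mol, so theoretical mass = 9.71399 × 132.144 = 1283.65 g.
At 65.42% yield, actual mass of (NH4)2SO4 = 1283.65 × 0.6542 = 839.761 g.

839.76 g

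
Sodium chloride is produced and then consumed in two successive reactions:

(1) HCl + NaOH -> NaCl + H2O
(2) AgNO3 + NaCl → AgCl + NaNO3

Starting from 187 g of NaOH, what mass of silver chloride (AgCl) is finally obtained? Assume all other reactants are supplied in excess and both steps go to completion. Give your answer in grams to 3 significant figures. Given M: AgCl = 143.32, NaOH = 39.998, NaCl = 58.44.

n(NaOH) = 187.0 / 39.998 = 4.675 mol.
Step 1 gives a 1:1 ratio of NaOH to NaCl, so n(NaCl) = 4.675 mol.
In step 2 the NaCl:AgCl ratio is 1:1, so n(AgCl) = 4.675 mol.
Mass of AgCl = 4.675 × 143.32 = 670.1 g.

670 g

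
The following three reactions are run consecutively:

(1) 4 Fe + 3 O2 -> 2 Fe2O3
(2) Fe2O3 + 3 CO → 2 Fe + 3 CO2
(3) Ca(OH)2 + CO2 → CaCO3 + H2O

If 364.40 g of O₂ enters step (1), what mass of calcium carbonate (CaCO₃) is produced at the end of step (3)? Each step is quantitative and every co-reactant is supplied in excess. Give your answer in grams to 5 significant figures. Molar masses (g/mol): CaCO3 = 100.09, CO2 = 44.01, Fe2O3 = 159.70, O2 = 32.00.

n(O2) = 364.40 / 32.00 = 11.3875 mol.
Reaction (1): O2→Fe2O3 ratio 3:2 ⇒ n(Fe2O3) = 7.59167 mol.
Reaction (2): Fe2O3→CO2 ratio 1:3 ⇒ n(CO2) = 22.7750 mol.
Reaction (3): CO2→CaCO3 ratio 1:1 ⇒ n(CaCO3) = 22.7750 mol.
Mass of CaCO3 = 22.7750 × 100.09 = 2279.55 g.

2279.5 g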